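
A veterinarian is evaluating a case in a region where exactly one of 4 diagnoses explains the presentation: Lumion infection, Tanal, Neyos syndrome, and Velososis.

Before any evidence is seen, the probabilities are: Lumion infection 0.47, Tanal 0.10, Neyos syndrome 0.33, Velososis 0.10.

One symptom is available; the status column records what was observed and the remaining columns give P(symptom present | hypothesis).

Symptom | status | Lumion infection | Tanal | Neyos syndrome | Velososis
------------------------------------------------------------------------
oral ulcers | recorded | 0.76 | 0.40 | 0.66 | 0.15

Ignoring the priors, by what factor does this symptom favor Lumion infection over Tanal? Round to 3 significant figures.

1.90

The Bayes factor is the ratio of the two likelihoods.
  Lumion infection: 0.76
  Tanal: 0.4
Bayes factor = 0.76 / 0.4 ≈ 1.90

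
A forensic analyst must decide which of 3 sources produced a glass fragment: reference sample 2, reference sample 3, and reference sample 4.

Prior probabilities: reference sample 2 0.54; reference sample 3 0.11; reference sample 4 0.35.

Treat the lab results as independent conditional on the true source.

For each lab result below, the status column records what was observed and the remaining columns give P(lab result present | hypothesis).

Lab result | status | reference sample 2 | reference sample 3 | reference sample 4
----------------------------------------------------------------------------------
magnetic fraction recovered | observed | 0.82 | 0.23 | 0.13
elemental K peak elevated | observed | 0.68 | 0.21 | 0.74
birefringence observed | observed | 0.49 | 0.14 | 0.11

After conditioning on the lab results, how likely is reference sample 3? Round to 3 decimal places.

For each hypothesis, the unnormalized posterior weight is prior × product of the lab result likelihoods:
  reference sample 2: 0.54 × 0.82 × 0.68 × 0.49 = 0.14754
  reference sample 3: 0.11 × 0.23 × 0.21 × 0.14 = 0.00074382
  reference sample 4: 0.35 × 0.13 × 0.74 × 0.11 = 0.0037037
Normalizing constant Z = 0.14754 + 0.00074382 + 0.0037037 = 0.15199.
P(reference sample 3 | evidence) = 0.00074382 / 0.15199 ≈ 0.005.

0.005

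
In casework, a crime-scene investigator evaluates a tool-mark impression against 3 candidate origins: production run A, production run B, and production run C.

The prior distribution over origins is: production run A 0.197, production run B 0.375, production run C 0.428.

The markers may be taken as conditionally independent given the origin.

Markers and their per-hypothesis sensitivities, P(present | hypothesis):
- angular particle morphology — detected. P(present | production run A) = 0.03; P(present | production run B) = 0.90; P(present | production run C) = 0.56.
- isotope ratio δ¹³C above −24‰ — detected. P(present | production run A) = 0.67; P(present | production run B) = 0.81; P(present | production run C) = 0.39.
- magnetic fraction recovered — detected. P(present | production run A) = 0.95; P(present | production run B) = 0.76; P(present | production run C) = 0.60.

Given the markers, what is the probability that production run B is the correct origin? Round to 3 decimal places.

0.776

For each hypothesis, the unnormalized posterior weight is prior × product of the marker likelihoods:
  production run A: 0.197 × 0.03 × 0.67 × 0.95 = 0.0037617
  production run B: 0.375 × 0.90 × 0.81 × 0.76 = 0.20777
  production run C: 0.428 × 0.56 × 0.39 × 0.60 = 0.056085
Marginal likelihood of the evidence = 0.26761.
P(production run B | evidence) = 0.20777 / 0.26761 ≈ 0.776.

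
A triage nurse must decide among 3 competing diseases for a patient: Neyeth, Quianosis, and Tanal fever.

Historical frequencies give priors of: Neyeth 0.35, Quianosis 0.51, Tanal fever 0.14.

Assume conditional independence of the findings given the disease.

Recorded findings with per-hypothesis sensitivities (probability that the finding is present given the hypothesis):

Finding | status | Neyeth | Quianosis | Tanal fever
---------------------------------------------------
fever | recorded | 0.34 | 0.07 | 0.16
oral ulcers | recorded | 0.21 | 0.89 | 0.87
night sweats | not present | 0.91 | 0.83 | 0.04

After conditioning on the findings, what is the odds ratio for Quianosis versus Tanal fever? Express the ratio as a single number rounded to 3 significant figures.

Unnormalized posterior weight (prior times the finding likelihoods) for each of the two hypotheses (using 1 − P(present | H) for each absent finding):
  Quianosis: 0.51 × 0.07 × 0.89 × (1 − 0.83) = 0.0054014
  Tanal fever: 0.14 × 0.16 × 0.87 × (1 − 0.04) = 0.018708
Posterior odds = 0.0054014 / 0.018708 ≈ 0.289.

0.289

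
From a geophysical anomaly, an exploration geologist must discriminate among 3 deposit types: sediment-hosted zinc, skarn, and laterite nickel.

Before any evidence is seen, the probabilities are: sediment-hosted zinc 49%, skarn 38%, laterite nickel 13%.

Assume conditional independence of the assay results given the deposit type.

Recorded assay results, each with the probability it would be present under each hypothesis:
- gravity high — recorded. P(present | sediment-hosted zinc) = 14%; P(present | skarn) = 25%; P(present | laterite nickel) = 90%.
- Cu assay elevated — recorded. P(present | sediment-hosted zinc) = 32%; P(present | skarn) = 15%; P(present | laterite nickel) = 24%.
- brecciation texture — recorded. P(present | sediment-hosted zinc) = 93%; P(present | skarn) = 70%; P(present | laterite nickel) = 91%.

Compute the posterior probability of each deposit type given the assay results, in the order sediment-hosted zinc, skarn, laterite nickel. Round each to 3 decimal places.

0.365, 0.178, 0.457

By Bayes' rule with conditional independence, the unnormalized weight for each hypothesis is prior × ∏ likelihoods:
  sediment-hosted zinc: 0.49 × 0.14 × 0.32 × 0.93 = 0.020415
  skarn: 0.38 × 0.25 × 0.15 × 0.70 = 0.009975
  laterite nickel: 0.13 × 0.90 × 0.24 × 0.91 = 0.025553
Marginal likelihood of the evidence = 0.055943.
P(sediment-hosted zinc | evidence) = 0.020415 / 0.055943 ≈ 0.365
P(skarn | evidence) = 0.009975 / 0.055943 ≈ 0.178
P(laterite nickel | evidence) = 0.025553 / 0.055943 ≈ 0.457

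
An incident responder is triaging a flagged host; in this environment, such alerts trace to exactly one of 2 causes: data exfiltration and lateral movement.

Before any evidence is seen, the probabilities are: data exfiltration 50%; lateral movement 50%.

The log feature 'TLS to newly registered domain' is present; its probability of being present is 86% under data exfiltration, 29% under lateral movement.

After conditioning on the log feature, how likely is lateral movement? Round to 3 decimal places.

0.252

For each hypothesis, the unnormalized posterior weight is prior × likelihood:
  data exfiltration: 0.50 × 0.86 = 0.43
  lateral movement: 0.50 × 0.29 = 0.145
Marginal likelihood of the evidence = 0.575.
P(lateral movement | evidence) = 0.145 / 0.575 ≈ 0.252.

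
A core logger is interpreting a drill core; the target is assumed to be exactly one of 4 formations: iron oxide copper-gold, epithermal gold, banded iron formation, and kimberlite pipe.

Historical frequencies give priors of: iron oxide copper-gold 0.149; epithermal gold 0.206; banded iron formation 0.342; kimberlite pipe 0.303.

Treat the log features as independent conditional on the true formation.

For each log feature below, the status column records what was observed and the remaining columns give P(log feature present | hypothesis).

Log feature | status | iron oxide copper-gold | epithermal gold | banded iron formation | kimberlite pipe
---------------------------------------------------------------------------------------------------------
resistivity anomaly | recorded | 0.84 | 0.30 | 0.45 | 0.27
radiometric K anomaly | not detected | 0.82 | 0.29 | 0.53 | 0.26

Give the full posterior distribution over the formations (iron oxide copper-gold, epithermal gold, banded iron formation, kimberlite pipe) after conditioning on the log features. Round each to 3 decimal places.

For each hypothesis, the unnormalized posterior weight is prior × product of the log feature likelihoods (using 1 − P(present | H) for each absent log feature):
  iron oxide copper-gold: 0.149 × 0.84 × (1 − 0.82) = 0.022529
  epithermal gold: 0.206 × 0.30 × (1 − 0.29) = 0.043878
  banded iron formation: 0.342 × 0.45 × (1 − 0.53) = 0.072333
  kimberlite pipe: 0.303 × 0.27 × (1 − 0.26) = 0.060539
Normalizing constant Z = 0.022529 + 0.043878 + 0.072333 + 0.060539 = 0.19928.
P(iron oxide copper-gold | evidence) = 0.022529 / 0.19928 ≈ 0.113
P(epithermal gold | evidence) = 0.043878 / 0.19928 ≈ 0.220
P(banded iron formation | evidence) = 0.072333 / 0.19928 ≈ 0.363
P(kimberlite pipe | evidence) = 0.060539 / 0.19928 ≈ 0.304

0.113, 0.220, 0.363, 0.304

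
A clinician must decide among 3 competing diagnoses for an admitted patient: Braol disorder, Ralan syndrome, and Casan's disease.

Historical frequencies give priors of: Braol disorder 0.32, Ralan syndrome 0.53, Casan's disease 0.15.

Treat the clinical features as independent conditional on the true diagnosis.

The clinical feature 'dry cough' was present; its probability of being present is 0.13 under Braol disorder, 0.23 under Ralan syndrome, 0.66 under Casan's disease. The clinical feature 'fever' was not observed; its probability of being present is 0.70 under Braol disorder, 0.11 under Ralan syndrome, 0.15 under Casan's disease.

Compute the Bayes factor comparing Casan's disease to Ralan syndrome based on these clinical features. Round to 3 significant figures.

Joint likelihood of the clinical feature pattern under each hypothesis (using 1 − P(present | H) for each absent clinical feature):
  Casan's disease: 0.66 × (1 − 0.15) = 0.561
  Ralan syndrome: 0.23 × (1 − 0.11) = 0.2047
Bayes factor = 0.561 / 0.2047 ≈ 2.74

2.74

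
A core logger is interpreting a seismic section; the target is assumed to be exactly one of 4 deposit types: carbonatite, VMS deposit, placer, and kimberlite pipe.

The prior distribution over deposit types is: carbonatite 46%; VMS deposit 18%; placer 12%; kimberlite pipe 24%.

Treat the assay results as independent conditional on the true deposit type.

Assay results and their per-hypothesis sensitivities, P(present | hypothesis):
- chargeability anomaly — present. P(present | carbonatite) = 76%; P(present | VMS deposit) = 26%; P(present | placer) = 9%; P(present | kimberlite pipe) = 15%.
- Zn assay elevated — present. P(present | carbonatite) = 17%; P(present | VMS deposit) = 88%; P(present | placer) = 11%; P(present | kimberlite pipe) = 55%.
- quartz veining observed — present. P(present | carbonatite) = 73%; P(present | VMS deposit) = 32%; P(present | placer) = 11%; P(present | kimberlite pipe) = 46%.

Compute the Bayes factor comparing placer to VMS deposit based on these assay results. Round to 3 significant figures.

The Bayes factor is the ratio of the joint likelihoods of the assay result pattern under the two hypotheses.
  placer: 0.09 × 0.11 × 0.11 = 0.001089
  VMS deposit: 0.26 × 0.88 × 0.32 = 0.073216
Bayes factor = 0.001089 / 0.073216 ≈ 0.0149

0.0149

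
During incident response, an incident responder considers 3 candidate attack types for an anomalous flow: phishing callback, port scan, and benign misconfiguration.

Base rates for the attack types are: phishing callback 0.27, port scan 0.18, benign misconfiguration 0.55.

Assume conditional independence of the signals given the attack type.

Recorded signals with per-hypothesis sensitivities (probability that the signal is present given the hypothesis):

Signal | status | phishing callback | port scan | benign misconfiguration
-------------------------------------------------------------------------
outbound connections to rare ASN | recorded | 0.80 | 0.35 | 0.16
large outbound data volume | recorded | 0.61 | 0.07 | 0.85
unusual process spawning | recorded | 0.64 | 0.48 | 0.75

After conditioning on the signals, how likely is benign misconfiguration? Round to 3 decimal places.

For each hypothesis, the unnormalized posterior weight is prior × product of the signal likelihoods:
  phishing callback: 0.27 × 0.80 × 0.61 × 0.64 = 0.084326
  port scan: 0.18 × 0.35 × 0.07 × 0.48 = 0.0021168
  benign misconfiguration: 0.55 × 0.16 × 0.85 × 0.75 = 0.0561
Marginal likelihood of the evidence = 0.14254.
P(benign misconfiguration | evidence) = 0.0561 / 0.14254 ≈ 0.394.

0.394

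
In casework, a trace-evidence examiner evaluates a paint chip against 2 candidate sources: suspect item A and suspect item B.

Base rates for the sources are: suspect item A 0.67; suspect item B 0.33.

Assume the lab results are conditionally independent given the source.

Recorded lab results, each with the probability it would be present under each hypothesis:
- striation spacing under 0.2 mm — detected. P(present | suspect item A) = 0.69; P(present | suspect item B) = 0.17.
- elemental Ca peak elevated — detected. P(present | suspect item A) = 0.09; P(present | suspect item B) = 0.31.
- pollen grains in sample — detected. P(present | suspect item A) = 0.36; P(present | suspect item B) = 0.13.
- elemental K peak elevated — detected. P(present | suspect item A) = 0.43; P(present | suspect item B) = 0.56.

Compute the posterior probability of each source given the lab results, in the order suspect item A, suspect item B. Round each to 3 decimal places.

0.836, 0.164

Multiply each prior by the joint likelihood of the lab result pattern:
  suspect item A: 0.67 × 0.69 × 0.09 × 0.36 × 0.43 = 0.0064408
  suspect item B: 0.33 × 0.17 × 0.31 × 0.13 × 0.56 = 0.0012661
Marginal likelihood of the evidence = 0.0077068.
P(suspect item A | evidence) = 0.0064408 / 0.0077068 ≈ 0.836
P(suspect item B | evidence) = 0.0012661 / 0.0077068 ≈ 0.164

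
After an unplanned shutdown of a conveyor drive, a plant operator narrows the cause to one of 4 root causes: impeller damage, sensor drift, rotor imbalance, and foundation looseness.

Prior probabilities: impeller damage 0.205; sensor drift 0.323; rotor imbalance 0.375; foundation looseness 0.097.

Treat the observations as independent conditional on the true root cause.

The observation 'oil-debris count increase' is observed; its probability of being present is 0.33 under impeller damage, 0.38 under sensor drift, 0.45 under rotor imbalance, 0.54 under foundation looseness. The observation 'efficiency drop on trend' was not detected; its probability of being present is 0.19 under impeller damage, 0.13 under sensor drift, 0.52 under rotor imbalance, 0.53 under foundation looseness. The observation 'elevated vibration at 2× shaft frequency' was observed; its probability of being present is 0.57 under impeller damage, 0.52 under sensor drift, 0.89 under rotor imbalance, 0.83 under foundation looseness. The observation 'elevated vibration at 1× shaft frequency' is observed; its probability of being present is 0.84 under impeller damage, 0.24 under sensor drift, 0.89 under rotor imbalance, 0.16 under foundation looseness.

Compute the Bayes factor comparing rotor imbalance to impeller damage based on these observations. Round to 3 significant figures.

The Bayes factor is the ratio of the joint likelihoods of the evidence pattern under the two hypotheses (using 1 − P(present | H) for each absent observation).
  rotor imbalance: 0.45 × (1 − 0.52) × 0.89 × 0.89 = 0.17109
  impeller damage: 0.33 × (1 − 0.19) × 0.57 × 0.84 = 0.12798
Bayes factor = 0.17109 / 0.12798 ≈ 1.34

1.34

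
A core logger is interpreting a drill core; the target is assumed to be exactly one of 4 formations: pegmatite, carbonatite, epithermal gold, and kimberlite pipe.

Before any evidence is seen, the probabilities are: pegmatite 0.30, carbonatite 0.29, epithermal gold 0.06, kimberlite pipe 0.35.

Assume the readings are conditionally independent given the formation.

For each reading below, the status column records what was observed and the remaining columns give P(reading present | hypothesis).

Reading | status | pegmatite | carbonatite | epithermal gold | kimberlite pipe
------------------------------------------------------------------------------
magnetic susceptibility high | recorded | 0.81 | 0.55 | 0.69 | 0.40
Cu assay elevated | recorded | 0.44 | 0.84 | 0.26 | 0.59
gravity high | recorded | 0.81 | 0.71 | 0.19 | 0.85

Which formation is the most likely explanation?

carbonatite

By Bayes' rule with conditional independence, the unnormalized weight for each hypothesis is prior × ∏ likelihoods:
  pegmatite: 0.30 × 0.81 × 0.44 × 0.81 = 0.086605
  carbonatite: 0.29 × 0.55 × 0.84 × 0.71 = 0.095126
  epithermal gold: 0.06 × 0.69 × 0.26 × 0.19 = 0.0020452
  kimberlite pipe: 0.35 × 0.40 × 0.59 × 0.85 = 0.07021
Normalizing constant Z = 0.086605 + 0.095126 + 0.0020452 + 0.07021 = 0.25399.
P(pegmatite | evidence) ≈ 0.086605 / 0.25399 ≈ 0.341
P(carbonatite | evidence) ≈ 0.095126 / 0.25399 ≈ 0.375
P(epithermal gold | evidence) ≈ 0.0020452 / 0.25399 ≈ 0.008
P(kimberlite pipe | evidence) ≈ 0.07021 / 0.25399 ≈ 0.276
The largest is 0.375, so carbonatite is most probable.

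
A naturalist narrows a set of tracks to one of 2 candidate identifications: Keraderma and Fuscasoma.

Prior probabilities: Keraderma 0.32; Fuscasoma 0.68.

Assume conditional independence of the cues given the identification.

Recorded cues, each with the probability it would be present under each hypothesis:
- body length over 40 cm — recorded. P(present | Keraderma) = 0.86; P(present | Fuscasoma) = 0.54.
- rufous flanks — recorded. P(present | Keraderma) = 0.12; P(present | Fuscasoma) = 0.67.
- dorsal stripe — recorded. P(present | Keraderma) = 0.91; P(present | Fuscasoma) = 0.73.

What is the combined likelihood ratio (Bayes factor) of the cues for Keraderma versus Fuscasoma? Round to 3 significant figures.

The Bayes factor is the ratio of the joint likelihoods of the cue pattern under the two hypotheses.
  Keraderma: 0.86 × 0.12 × 0.91 = 0.093912
  Fuscasoma: 0.54 × 0.67 × 0.73 = 0.26411
Bayes factor = 0.093912 / 0.26411 ≈ 0.356

0.356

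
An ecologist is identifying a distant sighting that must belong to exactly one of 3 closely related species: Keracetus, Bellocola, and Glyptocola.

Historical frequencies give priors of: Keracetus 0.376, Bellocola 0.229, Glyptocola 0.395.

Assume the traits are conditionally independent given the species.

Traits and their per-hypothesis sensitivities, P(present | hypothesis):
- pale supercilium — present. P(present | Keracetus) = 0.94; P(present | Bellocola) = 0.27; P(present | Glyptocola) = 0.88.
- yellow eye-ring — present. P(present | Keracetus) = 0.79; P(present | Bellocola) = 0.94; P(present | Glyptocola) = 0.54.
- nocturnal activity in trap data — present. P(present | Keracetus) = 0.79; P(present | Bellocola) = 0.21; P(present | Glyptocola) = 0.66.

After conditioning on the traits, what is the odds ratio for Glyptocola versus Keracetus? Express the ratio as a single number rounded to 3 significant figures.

Posterior odds equal prior odds times the likelihood ratio; only the two competing hypotheses matter.
  Glyptocola: 0.395 × 0.88 × 0.54 × 0.66 = 0.12388
  Keracetus: 0.376 × 0.94 × 0.79 × 0.79 = 0.22058
Posterior odds = 0.12388 / 0.22058 ≈ 0.562.

0.562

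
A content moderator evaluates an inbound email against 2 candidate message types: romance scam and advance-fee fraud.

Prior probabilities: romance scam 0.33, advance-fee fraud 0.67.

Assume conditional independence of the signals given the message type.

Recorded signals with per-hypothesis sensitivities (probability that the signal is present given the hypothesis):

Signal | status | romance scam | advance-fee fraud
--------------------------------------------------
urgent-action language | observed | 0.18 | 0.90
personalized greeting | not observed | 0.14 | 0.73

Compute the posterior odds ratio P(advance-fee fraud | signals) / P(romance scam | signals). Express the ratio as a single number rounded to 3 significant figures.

3.19

The normalizing constant cancels in an odds ratio, so compute prior × likelihood for the two hypotheses only (using 1 − P(present | H) for each absent signal):
  advance-fee fraud: 0.67 × 0.90 × (1 − 0.73) = 0.16281
  romance scam: 0.33 × 0.18 × (1 − 0.14) = 0.051084
Posterior odds = 0.16281 / 0.051084 ≈ 3.19.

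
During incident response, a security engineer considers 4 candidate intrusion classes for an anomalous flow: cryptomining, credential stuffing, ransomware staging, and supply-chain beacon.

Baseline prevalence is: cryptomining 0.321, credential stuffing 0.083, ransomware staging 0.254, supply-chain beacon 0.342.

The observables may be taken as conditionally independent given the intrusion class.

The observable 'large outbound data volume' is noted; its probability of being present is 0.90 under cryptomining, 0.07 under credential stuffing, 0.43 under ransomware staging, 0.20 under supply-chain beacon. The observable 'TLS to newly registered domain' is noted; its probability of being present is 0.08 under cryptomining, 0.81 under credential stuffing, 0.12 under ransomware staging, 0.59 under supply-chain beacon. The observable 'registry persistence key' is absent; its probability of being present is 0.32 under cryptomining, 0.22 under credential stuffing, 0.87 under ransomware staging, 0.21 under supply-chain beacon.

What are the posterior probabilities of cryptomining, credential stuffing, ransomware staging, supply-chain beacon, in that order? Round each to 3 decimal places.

0.297, 0.069, 0.032, 0.602

By Bayes' rule with conditional independence, the unnormalized weight for each hypothesis is prior × ∏ likelihoods (using 1 − P(present | H) for each absent observable):
  cryptomining: 0.321 × 0.90 × 0.08 × (1 − 0.32) = 0.015716
  credential stuffing: 0.083 × 0.07 × 0.81 × (1 − 0.22) = 0.0036708
  ransomware staging: 0.254 × 0.43 × 0.12 × (1 − 0.87) = 0.0017038
  supply-chain beacon: 0.342 × 0.20 × 0.59 × (1 − 0.21) = 0.031881
The unnormalized weights sum to 0.052972.
P(cryptomining | evidence) = 0.015716 / 0.052972 ≈ 0.297
P(credential stuffing | evidence) = 0.0036708 / 0.052972 ≈ 0.069
P(ransomware staging | evidence) = 0.0017038 / 0.052972 ≈ 0.032
P(supply-chain beacon | evidence) = 0.031881 / 0.052972 ≈ 0.602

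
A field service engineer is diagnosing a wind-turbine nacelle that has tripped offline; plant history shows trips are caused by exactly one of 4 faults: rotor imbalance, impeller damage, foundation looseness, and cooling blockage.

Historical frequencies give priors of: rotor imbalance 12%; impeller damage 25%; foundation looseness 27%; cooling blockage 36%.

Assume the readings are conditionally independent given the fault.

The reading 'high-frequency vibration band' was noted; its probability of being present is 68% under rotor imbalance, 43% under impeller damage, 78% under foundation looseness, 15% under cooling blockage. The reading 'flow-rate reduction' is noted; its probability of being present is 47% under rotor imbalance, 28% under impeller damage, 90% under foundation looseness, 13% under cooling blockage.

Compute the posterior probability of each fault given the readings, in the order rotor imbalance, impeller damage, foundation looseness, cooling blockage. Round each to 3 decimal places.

0.145, 0.114, 0.715, 0.026

By Bayes' rule with conditional independence, the unnormalized weight for each hypothesis is prior × ∏ likelihoods:
  rotor imbalance: 0.12 × 0.68 × 0.47 = 0.038352
  impeller damage: 0.25 × 0.43 × 0.28 = 0.0301
  foundation looseness: 0.27 × 0.78 × 0.90 = 0.18954
  cooling blockage: 0.36 × 0.15 × 0.13 = 0.00702
The unnormalized weights sum to 0.26501.
P(rotor imbalance | evidence) = 0.038352 / 0.26501 ≈ 0.145
P(impeller damage | evidence) = 0.0301 / 0.26501 ≈ 0.114
P(foundation looseness | evidence) = 0.18954 / 0.26501 ≈ 0.715
P(cooling blockage | evidence) = 0.00702 / 0.26501 ≈ 0.026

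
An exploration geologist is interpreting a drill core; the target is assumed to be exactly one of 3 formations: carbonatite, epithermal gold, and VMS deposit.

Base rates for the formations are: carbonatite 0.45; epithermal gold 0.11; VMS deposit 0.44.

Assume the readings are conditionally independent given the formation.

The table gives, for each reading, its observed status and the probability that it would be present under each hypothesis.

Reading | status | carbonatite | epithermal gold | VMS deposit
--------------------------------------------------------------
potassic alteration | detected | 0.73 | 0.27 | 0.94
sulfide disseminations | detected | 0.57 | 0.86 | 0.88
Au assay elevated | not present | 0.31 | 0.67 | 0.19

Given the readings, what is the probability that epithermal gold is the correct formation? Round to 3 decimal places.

0.019

Multiply each prior by the joint likelihood of the reading pattern (using 1 − P(present | H) for each absent reading):
  carbonatite: 0.45 × 0.73 × 0.57 × (1 − 0.31) = 0.1292
  epithermal gold: 0.11 × 0.27 × 0.86 × (1 − 0.67) = 0.0084289
  VMS deposit: 0.44 × 0.94 × 0.88 × (1 − 0.19) = 0.29481
The unnormalized weights sum to 0.43244.
P(epithermal gold | evidence) = 0.0084289 / 0.43244 ≈ 0.019.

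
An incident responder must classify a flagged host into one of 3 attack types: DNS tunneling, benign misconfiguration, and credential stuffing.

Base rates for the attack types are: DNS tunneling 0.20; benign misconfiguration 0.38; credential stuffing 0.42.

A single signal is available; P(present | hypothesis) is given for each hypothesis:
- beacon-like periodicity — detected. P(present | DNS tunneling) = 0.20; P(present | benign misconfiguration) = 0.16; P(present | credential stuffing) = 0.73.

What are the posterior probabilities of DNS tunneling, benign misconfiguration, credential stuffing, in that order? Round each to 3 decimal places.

0.098, 0.149, 0.753

For each hypothesis, the unnormalized posterior weight is prior × likelihood:
  DNS tunneling: 0.20 × 0.20 = 0.04
  benign misconfiguration: 0.38 × 0.16 = 0.0608
  credential stuffing: 0.42 × 0.73 = 0.3066
Marginal likelihood of the evidence = 0.4074.
P(DNS tunneling | evidence) = 0.04 / 0.4074 ≈ 0.098
P(benign misconfiguration | evidence) = 0.0608 / 0.4074 ≈ 0.149
P(credential stuffing | evidence) = 0.3066 / 0.4074 ≈ 0.753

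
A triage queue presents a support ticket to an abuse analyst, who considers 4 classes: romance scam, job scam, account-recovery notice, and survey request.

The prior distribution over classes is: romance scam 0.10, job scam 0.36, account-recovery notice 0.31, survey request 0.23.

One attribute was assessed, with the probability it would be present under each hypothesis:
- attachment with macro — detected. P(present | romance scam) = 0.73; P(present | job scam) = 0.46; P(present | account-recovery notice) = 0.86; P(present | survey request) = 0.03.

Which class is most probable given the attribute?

For each hypothesis, the unnormalized posterior weight is prior × likelihood:
  romance scam: 0.10 × 0.73 = 0.073
  job scam: 0.36 × 0.46 = 0.1656
  account-recovery notice: 0.31 × 0.86 = 0.2666
  survey request: 0.23 × 0.03 = 0.0069
Normalizing constant Z = 0.073 + 0.1656 + 0.2666 + 0.0069 = 0.5121.
P(romance scam | evidence) ≈ 0.073 / 0.5121 ≈ 0.143
P(job scam | evidence) ≈ 0.1656 / 0.5121 ≈ 0.323
P(account-recovery notice | evidence) ≈ 0.2666 / 0.5121 ≈ 0.521
P(survey request | evidence) ≈ 0.0069 / 0.5121 ≈ 0.013
The largest is 0.521, so account-recovery notice is most probable.

account-recovery notice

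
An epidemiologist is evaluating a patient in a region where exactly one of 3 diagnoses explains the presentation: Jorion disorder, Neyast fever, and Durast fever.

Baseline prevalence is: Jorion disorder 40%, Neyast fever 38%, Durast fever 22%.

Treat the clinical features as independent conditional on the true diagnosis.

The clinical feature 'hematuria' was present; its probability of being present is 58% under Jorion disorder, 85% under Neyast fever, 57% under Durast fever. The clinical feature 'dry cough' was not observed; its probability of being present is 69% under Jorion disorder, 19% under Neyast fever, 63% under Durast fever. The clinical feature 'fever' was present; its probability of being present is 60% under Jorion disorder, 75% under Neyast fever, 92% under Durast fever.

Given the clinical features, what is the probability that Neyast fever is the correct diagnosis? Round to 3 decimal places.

For each hypothesis, the unnormalized posterior weight is prior × product of the clinical feature likelihoods (using 1 − P(present | H) for each absent clinical feature):
  Jorion disorder: 0.40 × 0.58 × (1 − 0.69) × 0.60 = 0.043152
  Neyast fever: 0.38 × 0.85 × (1 − 0.19) × 0.75 = 0.19622
  Durast fever: 0.22 × 0.57 × (1 − 0.63) × 0.92 = 0.042686
The unnormalized weights sum to 0.28206.
P(Neyast fever | evidence) = 0.19622 / 0.28206 ≈ 0.696.

0.696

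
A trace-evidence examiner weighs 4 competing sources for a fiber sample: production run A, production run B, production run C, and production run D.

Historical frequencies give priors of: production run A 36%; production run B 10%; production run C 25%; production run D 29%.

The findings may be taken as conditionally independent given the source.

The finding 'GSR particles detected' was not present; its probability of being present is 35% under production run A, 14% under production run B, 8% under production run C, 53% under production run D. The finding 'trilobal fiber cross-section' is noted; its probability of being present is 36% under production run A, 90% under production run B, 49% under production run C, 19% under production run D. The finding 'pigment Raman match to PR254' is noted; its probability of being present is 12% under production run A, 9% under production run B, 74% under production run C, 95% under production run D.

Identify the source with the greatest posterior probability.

production run C

For each hypothesis, the unnormalized posterior weight is prior × product of the finding likelihoods (using 1 − P(present | H) for each absent finding):
  production run A: 0.36 × (1 − 0.35) × 0.36 × 0.12 = 0.010109
  production run B: 0.10 × (1 − 0.14) × 0.90 × 0.09 = 0.006966
  production run C: 0.25 × (1 − 0.08) × 0.49 × 0.74 = 0.083398
  production run D: 0.29 × (1 − 0.53) × 0.19 × 0.95 = 0.024602
Marginal likelihood of the evidence = 0.12507.
P(production run A | evidence) ≈ 0.010109 / 0.12507 ≈ 0.081
P(production run B | evidence) ≈ 0.006966 / 0.12507 ≈ 0.056
P(production run C | evidence) ≈ 0.083398 / 0.12507 ≈ 0.667
P(production run D | evidence) ≈ 0.024602 / 0.12507 ≈ 0.197
The largest is 0.667, so production run C is most probable.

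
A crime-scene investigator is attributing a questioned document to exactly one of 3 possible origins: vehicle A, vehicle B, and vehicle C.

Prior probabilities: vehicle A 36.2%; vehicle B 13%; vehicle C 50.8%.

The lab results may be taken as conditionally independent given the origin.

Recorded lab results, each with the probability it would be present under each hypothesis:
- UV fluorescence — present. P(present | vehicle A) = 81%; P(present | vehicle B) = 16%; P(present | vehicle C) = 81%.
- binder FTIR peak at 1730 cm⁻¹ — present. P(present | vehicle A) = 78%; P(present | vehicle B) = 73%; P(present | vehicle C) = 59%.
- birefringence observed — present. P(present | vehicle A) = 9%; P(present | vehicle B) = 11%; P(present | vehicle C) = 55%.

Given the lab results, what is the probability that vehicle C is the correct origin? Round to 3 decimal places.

By Bayes' rule with conditional independence, the unnormalized weight for each hypothesis is prior × ∏ likelihoods:
  vehicle A: 0.362 × 0.81 × 0.78 × 0.09 = 0.020584
  vehicle B: 0.130 × 0.16 × 0.73 × 0.11 = 0.0016702
  vehicle C: 0.508 × 0.81 × 0.59 × 0.55 = 0.13353
Normalizing constant Z = 0.020584 + 0.0016702 + 0.13353 = 0.15578.
P(vehicle C | evidence) = 0.13353 / 0.15578 ≈ 0.857.

0.857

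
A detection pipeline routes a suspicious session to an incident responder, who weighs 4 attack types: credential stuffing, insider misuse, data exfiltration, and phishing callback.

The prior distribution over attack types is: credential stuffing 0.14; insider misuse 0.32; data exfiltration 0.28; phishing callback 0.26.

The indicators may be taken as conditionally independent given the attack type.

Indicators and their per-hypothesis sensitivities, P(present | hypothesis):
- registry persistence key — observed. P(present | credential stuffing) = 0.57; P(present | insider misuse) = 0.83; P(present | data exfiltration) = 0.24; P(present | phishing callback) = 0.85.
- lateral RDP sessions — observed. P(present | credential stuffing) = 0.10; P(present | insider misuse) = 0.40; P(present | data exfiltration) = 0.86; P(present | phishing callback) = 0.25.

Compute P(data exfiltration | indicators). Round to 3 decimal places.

0.254

Multiply each prior by the joint likelihood of the indicator pattern:
  credential stuffing: 0.14 × 0.57 × 0.10 = 0.00798
  insider misuse: 0.32 × 0.83 × 0.40 = 0.10624
  data exfiltration: 0.28 × 0.24 × 0.86 = 0.057792
  phishing callback: 0.26 × 0.85 × 0.25 = 0.05525
Marginal likelihood of the evidence = 0.22726.
P(data exfiltration | evidence) = 0.057792 / 0.22726 ≈ 0.254.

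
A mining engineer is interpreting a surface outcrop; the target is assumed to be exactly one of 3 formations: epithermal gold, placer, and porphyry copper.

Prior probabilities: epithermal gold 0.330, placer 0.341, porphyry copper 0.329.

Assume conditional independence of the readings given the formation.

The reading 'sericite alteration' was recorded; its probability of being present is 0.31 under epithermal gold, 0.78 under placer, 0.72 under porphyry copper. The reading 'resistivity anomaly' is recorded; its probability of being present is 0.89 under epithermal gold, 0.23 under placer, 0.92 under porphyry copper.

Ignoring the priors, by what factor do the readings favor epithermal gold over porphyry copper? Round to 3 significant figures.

Take the product of per-reading likelihoods under each hypothesis, then divide.
  epithermal gold: 0.31 × 0.89 = 0.2759
  porphyry copper: 0.72 × 0.92 = 0.6624
Bayes factor = 0.2759 / 0.6624 ≈ 0.417

0.417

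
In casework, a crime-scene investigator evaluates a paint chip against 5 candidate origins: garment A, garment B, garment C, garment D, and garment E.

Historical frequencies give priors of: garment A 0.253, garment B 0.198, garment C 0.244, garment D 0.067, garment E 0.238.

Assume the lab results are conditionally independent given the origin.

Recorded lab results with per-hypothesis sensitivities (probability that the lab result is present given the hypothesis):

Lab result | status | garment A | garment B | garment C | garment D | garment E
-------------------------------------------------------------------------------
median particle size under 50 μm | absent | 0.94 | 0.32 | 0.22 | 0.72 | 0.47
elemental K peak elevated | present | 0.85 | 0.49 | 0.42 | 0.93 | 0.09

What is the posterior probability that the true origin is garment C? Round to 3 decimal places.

0.426

Multiply each prior by the joint likelihood of the lab result pattern (using 1 − P(present | H) for each absent lab result):
  garment A: 0.253 × (1 − 0.94) × 0.85 = 0.012903
  garment B: 0.198 × (1 − 0.32) × 0.49 = 0.065974
  garment C: 0.244 × (1 − 0.22) × 0.42 = 0.079934
  garment D: 0.067 × (1 − 0.72) × 0.93 = 0.017447
  garment E: 0.238 × (1 − 0.47) × 0.09 = 0.011353
Marginal likelihood of the evidence = 0.18761.
P(garment C | evidence) = 0.079934 / 0.18761 ≈ 0.426.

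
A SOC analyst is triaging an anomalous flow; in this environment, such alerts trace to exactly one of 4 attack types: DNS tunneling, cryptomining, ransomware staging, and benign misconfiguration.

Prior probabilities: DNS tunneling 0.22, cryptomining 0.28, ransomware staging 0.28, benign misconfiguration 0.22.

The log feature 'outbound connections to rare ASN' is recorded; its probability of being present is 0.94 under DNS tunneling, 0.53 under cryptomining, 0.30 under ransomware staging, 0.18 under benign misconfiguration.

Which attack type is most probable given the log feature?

By Bayes' rule, the unnormalized weight for each hypothesis is prior × likelihood:
  DNS tunneling: 0.22 × 0.94 = 0.2068
  cryptomining: 0.28 × 0.53 = 0.1484
  ransomware staging: 0.28 × 0.30 = 0.084
  benign misconfiguration: 0.22 × 0.18 = 0.0396
Normalizing constant Z = 0.2068 + 0.1484 + 0.084 + 0.0396 = 0.4788.
P(DNS tunneling | evidence) ≈ 0.2068 / 0.4788 ≈ 0.432
P(cryptomining | evidence) ≈ 0.1484 / 0.4788 ≈ 0.310
P(ransomware staging | evidence) ≈ 0.084 / 0.4788 ≈ 0.175
P(benign misconfiguration | evidence) ≈ 0.0396 / 0.4788 ≈ 0.083
The largest is 0.432, so DNS tunneling is most probable.

DNS tunneling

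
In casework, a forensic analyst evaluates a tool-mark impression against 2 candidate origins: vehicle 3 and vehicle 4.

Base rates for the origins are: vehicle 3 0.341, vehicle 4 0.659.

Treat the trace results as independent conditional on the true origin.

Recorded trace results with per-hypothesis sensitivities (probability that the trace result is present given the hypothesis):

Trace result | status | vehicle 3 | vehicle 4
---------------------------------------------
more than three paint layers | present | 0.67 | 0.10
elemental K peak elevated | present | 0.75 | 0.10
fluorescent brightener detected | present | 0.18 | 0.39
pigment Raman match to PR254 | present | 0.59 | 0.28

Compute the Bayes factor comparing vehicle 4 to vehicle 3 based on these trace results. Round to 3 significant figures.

0.0205

Joint likelihood of the trace result pattern under each hypothesis:
  vehicle 4: 0.10 × 0.10 × 0.39 × 0.28 = 0.001092
  vehicle 3: 0.67 × 0.75 × 0.18 × 0.59 = 0.053365
Bayes factor = 0.001092 / 0.053365 ≈ 0.0205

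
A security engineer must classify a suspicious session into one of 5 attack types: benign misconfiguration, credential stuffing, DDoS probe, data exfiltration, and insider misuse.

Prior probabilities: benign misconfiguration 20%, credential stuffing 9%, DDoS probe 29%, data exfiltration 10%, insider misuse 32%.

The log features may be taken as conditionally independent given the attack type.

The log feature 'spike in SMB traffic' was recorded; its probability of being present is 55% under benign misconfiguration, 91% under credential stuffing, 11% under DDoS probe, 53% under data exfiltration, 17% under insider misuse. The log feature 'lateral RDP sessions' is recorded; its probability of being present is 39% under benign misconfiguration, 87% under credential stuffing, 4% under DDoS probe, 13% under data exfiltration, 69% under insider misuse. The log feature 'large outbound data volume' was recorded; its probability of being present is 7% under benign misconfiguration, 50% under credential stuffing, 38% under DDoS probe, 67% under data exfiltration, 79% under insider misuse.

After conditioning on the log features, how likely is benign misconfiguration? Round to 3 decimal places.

By Bayes' rule with conditional independence, the unnormalized weight for each hypothesis is prior × ∏ likelihoods:
  benign misconfiguration: 0.20 × 0.55 × 0.39 × 0.07 = 0.003003
  credential stuffing: 0.09 × 0.91 × 0.87 × 0.50 = 0.035626
  DDoS probe: 0.29 × 0.11 × 0.04 × 0.38 = 0.00048488
  data exfiltration: 0.10 × 0.53 × 0.13 × 0.67 = 0.0046163
  insider misuse: 0.32 × 0.17 × 0.69 × 0.79 = 0.029653
Normalizing constant Z = 0.003003 + 0.035626 + 0.00048488 + 0.0046163 + 0.029653 = 0.073384.
P(benign misconfiguration | evidence) = 0.003003 / 0.073384 ≈ 0.041.

0.041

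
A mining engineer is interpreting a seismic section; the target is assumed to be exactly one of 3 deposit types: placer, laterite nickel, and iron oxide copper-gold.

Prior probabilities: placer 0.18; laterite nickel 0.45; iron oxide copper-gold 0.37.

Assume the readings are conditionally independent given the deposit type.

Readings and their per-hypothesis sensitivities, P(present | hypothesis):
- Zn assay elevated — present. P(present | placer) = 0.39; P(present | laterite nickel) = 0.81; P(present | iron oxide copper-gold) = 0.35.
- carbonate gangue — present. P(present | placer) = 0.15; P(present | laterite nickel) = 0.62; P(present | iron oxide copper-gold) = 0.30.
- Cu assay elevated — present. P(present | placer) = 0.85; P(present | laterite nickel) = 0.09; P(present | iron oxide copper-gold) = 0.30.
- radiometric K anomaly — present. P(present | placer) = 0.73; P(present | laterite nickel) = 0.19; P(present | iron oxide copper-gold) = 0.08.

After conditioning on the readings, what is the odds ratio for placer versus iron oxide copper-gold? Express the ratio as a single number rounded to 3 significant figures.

Unnormalized posterior weight (prior times the reading likelihoods) for each of the two hypotheses:
  placer: 0.18 × 0.39 × 0.15 × 0.85 × 0.73 = 0.0065339
  iron oxide copper-gold: 0.37 × 0.35 × 0.30 × 0.30 × 0.08 = 0.0009324
Posterior odds = 0.0065339 / 0.0009324 ≈ 7.01.

7.01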